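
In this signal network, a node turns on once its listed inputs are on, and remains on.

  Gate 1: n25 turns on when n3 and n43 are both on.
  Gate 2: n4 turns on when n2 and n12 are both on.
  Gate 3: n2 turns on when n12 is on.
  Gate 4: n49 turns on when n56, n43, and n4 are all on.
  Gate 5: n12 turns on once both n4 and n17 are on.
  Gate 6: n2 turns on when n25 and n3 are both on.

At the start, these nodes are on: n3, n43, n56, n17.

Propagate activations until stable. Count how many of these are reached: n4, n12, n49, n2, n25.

2

Gate 1: n3 and n43 on → n25 on.
Gate 6: n25 and n3 on → n2 on.
n4 would need n2 and n12 (Gate 2), but n12 never turns on.
n12 would need n4 and n17 (Gate 5), but n4 never turns on.
n49 would need n56, n43, and n4 (Gate 4), but n4 never turns on.
n2: reached.
n25: reached.
Reached: n2 and n25 — 2 of the 5.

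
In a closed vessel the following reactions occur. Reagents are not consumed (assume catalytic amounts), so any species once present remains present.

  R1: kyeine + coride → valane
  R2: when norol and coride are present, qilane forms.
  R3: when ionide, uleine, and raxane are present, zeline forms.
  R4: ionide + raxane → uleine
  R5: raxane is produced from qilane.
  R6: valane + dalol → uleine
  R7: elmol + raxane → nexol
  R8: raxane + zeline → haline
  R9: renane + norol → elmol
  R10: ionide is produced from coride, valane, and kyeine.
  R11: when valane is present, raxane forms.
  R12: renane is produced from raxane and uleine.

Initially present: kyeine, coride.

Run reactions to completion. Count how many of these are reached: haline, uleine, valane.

3

kyeine and coride present → valane forms (R1).
coride, valane, and kyeine present → ionide forms (R10).
valane present → raxane forms (R11).
ionide and raxane present → uleine forms (R4).
ionide, uleine, and raxane present → zeline forms (R3).
raxane and zeline present → haline forms (R8).
haline: reached.
uleine: reached.
valane: reached.
All 3 are reached.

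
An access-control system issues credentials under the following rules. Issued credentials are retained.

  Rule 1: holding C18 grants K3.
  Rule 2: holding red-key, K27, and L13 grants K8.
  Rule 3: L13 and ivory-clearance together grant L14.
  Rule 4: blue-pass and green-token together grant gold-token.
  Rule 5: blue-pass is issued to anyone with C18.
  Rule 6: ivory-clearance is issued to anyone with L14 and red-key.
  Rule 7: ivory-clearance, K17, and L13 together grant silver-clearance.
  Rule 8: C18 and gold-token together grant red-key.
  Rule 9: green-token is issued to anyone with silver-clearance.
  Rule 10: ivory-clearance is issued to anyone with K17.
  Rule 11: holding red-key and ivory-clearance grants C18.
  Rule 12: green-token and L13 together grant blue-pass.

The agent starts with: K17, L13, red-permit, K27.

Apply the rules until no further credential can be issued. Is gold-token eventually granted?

Holding K17 grants ivory-clearance (Rule 10).
Holding ivory-clearance, K17, and L13 grants silver-clearance (Rule 7).
Holding silver-clearance grants green-token (Rule 9).
Holding green-token and L13 grants blue-pass (Rule 12).
Holding blue-pass and green-token grants gold-token (Rule 4).

Yes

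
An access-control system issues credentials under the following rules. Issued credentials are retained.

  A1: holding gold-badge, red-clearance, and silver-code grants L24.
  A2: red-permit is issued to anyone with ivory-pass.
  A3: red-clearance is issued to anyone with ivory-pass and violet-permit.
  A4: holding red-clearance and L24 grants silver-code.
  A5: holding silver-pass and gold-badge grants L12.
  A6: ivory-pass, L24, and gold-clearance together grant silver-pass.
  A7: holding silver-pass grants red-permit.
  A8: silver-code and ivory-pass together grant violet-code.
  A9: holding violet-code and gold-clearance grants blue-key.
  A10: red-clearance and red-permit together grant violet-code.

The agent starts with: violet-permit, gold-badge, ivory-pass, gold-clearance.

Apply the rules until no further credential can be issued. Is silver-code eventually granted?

silver-code would need red-clearance and L24 (A4), but L24 is never granted.

No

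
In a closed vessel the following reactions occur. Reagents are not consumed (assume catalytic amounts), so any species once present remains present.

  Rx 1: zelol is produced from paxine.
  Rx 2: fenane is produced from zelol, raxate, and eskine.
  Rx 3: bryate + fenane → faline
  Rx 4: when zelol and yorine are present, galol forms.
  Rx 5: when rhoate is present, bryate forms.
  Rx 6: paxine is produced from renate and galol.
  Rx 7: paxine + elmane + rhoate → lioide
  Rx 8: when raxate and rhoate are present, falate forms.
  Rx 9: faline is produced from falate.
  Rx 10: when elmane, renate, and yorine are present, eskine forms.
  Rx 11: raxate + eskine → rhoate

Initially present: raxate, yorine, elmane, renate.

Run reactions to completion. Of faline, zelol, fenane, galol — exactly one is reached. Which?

faline

elmane, renate, and yorine present → eskine forms (Rx 10).
raxate and eskine present → rhoate forms (Rx 11).
raxate and rhoate present → falate forms (Rx 8).
falate present → faline forms (Rx 9).
zelol would need paxine (Rx 1), but paxine never forms. fenane would need zelol, raxate, and eskine (Rx 2), but zelol never forms. galol would need zelol and yorine (Rx 4), but zelol never forms.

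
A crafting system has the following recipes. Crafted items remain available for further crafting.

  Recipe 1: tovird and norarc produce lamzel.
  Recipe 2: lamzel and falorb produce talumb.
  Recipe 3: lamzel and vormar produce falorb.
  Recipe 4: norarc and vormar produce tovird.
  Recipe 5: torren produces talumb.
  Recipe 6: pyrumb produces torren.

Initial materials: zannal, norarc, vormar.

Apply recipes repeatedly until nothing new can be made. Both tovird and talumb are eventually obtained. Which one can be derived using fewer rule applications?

tovird: Using Recipe 4, norarc and vormar make tovird. [1 rule application]
talumb: norarc and vormar → tovird (Recipe 4). Using Recipe 1, tovird and norarc make lamzel. Using Recipe 3, lamzel and vormar make falorb. Using Recipe 2, lamzel and falorb make talumb. [4 rule applications]
tovird needs fewer.

tovird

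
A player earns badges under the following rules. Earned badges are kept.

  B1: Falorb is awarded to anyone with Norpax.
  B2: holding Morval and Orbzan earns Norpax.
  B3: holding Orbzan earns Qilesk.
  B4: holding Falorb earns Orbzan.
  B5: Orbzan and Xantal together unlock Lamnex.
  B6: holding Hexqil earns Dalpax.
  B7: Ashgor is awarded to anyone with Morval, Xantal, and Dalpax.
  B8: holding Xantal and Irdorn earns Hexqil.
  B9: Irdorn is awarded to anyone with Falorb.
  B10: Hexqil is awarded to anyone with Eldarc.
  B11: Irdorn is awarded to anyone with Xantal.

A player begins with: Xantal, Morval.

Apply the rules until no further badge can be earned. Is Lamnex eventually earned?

Lamnex would need Orbzan and Xantal (B5), but Orbzan is never earned.

No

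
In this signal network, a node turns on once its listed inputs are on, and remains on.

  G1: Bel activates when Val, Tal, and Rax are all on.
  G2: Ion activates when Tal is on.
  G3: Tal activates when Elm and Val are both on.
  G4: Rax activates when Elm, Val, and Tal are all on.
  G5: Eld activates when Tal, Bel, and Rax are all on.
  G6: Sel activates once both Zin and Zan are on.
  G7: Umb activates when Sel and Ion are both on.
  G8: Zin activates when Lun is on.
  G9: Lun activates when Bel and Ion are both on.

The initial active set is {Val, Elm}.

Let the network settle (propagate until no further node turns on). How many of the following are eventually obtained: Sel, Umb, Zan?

Sel would need Zin and Zan (G6), but Zan never turns on.
Umb would need Sel and Ion (G7), but Sel never turns on.
No rule produces Zan, and it is not given.
None of the 3 are reached.

0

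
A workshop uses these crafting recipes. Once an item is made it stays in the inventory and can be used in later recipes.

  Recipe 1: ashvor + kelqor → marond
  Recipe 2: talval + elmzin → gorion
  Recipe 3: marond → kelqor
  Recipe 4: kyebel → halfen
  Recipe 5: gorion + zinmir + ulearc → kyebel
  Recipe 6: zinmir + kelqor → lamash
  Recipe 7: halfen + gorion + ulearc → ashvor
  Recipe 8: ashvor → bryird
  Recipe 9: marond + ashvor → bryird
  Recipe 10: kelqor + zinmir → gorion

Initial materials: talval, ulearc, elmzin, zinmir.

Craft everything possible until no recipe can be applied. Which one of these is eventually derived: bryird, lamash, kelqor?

talval + elmzin → gorion (Recipe 2).
gorion + zinmir + ulearc → kyebel (Recipe 5).
Using Recipe 4, kyebel makes halfen.
halfen + gorion + ulearc → ashvor (Recipe 7).
ashvor → bryird (Recipe 8).
lamash would need zinmir and kelqor (Recipe 6), but kelqor is never obtained. kelqor would need marond (Recipe 3), but marond is never obtained.

bryird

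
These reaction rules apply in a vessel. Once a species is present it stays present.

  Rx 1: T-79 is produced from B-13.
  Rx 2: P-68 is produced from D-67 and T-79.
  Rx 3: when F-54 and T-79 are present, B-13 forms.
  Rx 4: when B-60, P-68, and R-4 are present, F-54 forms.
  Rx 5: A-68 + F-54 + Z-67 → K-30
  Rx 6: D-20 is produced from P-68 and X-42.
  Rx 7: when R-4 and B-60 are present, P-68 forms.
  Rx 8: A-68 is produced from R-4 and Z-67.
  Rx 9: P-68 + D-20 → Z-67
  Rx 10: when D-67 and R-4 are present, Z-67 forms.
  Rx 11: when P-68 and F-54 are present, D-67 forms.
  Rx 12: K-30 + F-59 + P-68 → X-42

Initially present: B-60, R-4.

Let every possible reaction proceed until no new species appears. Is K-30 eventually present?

Yes

R-4 and B-60 present → P-68 forms (Rx 7).
B-60, P-68, and R-4 present → F-54 forms (Rx 4).
P-68 and F-54 present → D-67 forms (Rx 11).
D-67 and R-4 present → Z-67 forms (Rx 10).
R-4 and Z-67 present → A-68 forms (Rx 8).
A-68, F-54, and Z-67 present → K-30 forms (Rx 5).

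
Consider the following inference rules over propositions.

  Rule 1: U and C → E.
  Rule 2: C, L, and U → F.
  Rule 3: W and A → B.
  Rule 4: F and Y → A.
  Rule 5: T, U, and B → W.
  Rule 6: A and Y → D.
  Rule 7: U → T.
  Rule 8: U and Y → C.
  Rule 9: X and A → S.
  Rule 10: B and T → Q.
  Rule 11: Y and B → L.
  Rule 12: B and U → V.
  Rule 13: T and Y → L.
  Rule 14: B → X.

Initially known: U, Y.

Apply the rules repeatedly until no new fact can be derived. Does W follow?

W would need T, U, and B (Rule 5), but B is never established.

No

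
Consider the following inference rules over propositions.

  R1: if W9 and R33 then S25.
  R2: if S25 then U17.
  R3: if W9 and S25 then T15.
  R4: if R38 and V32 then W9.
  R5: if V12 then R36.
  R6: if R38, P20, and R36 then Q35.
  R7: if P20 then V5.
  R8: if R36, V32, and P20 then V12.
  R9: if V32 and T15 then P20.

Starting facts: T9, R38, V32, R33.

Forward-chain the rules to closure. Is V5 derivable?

Yes

R38 and V32 hold, so W9 follows (R4).
W9 and R33 hold, so S25 follows (R1).
From W9 and S25, R3 gives T15.
From V32 and T15, R9 gives P20.
P20 holds, so V5 follows (R7).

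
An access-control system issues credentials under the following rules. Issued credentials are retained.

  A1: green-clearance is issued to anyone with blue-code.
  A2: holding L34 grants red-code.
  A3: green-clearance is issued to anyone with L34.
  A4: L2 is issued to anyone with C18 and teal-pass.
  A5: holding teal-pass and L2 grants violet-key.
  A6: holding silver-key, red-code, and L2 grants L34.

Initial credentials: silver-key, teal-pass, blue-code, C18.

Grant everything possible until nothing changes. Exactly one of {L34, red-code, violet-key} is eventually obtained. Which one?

violet-key

Holding C18 and teal-pass grants L2 (A4).
Holding teal-pass and L2 grants violet-key (A5).
L34 would need silver-key, red-code, and L2 (A6), but red-code is never granted. red-code would need L34 (A2), but L34 is never granted.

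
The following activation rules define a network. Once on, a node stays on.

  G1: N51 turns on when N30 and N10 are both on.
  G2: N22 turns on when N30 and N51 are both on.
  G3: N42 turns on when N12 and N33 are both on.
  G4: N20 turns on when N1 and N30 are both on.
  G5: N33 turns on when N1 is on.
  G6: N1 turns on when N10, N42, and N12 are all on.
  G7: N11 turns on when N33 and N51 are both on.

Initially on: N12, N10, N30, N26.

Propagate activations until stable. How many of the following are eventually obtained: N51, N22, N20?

2

N30 and N10 are on, so N51 turns on (G1).
G2: N30 and N51 on → N22 on.
N51: reached.
N22: reached.
N20 would need N1 and N30 (G4), but N1 never turns on.
Reached: N51 and N22 — 2 of the 3.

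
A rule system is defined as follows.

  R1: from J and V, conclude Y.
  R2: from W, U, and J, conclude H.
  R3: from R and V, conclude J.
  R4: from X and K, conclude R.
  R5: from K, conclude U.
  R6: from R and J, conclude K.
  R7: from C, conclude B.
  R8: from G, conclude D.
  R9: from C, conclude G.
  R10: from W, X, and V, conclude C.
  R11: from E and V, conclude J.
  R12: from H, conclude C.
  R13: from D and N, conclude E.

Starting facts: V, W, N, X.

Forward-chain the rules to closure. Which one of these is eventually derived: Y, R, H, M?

W, X, and V hold, so C follows (R10).
From C, R9 gives G.
From G, R8 gives D.
D and N hold, so E follows (R13).
E and V hold, so J follows (R11).
From J and V, R1 gives Y.
H would need W, U, and J (R2), but U is never established. No rule produces M, and it is not given. R would need X and K (R4), but K is never established.

Y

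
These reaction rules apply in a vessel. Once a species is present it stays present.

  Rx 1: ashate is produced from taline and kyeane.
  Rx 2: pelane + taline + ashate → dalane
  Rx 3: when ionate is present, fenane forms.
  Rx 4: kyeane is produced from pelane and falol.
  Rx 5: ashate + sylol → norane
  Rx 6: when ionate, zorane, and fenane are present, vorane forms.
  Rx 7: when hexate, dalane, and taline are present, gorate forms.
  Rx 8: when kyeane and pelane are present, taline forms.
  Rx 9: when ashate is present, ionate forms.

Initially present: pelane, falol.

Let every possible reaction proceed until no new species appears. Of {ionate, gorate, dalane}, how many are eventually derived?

2

pelane and falol present → kyeane forms (Rx 4).
kyeane and pelane present → taline forms (Rx 8).
taline and kyeane present → ashate forms (Rx 1).
pelane, taline, and ashate present → dalane forms (Rx 2).
ashate present → ionate forms (Rx 9).
ionate: reached.
gorate would need hexate, dalane, and taline (Rx 7), but hexate never forms.
dalane: reached.
Reached: ionate and dalane — 2 of the 3.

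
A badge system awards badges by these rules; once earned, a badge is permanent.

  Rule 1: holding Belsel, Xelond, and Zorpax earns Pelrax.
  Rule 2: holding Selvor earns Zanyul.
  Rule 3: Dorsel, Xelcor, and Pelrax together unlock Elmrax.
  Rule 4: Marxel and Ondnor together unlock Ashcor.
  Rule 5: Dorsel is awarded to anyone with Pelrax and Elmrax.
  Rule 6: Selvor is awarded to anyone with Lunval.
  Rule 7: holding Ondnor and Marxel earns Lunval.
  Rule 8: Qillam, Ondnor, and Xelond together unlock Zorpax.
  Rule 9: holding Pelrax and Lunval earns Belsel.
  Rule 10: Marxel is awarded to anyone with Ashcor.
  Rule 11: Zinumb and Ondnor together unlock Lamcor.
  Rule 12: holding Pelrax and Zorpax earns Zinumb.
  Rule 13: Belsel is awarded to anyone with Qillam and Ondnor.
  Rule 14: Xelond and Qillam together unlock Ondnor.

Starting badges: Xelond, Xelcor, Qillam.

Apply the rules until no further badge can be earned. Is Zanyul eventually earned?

No

Zanyul would need Selvor (Rule 2), but Selvor is never earned.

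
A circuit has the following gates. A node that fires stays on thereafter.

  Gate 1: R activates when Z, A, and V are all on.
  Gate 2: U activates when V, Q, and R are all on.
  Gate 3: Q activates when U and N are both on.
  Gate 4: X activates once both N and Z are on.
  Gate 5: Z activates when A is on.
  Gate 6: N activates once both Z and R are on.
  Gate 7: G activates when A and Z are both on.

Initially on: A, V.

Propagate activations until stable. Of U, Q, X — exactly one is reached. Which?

X

Gate 5: A on → Z on.
Gate 1: Z, A, and V on → R on.
Gate 6: Z and R on → N on.
Gate 4: N and Z on → X on.
U would need V, Q, and R (Gate 2), but Q never turns on. Q would need U and N (Gate 3), but U never turns on.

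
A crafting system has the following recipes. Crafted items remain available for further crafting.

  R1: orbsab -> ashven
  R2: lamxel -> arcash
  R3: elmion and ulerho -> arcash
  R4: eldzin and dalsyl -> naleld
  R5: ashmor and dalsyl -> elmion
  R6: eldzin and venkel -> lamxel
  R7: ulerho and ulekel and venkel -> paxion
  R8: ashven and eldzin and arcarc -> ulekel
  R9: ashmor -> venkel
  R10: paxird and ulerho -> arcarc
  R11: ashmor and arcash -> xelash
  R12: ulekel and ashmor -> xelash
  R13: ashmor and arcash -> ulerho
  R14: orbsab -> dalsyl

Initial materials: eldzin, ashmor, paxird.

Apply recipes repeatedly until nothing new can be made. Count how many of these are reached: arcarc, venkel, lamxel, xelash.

ashmor -> venkel (R9).
eldzin and venkel -> lamxel (R6).
Using R2, lamxel makes arcash.
ashmor and arcash -> xelash (R11).
Using R13, ashmor and arcash make ulerho.
Using R10, paxird and ulerho make arcarc.
arcarc: reached.
venkel: reached.
lamxel: reached.
xelash: reached.
All 4 are reached.

4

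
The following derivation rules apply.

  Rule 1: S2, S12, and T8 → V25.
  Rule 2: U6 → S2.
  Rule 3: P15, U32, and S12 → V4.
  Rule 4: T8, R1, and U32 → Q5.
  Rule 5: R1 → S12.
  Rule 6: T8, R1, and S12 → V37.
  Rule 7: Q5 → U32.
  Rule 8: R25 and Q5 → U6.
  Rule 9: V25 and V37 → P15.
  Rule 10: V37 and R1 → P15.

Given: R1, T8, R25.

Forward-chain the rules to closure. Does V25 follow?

No

V25 would need S2, S12, and T8 (Rule 1), but S2 is never established.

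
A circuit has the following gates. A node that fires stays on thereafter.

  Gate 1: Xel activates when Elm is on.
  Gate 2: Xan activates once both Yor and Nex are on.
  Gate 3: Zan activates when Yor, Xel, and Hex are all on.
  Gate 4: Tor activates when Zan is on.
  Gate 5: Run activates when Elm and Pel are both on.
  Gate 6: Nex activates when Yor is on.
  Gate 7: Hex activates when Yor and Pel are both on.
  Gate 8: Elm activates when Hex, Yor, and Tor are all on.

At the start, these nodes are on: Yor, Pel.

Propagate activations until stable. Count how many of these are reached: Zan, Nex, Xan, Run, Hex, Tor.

Gate 7: Yor and Pel on → Hex on.
Yor is on, so Nex activates (Gate 6).
Gate 2: Yor and Nex on → Xan on.
Zan would need Yor, Xel, and Hex (Gate 3), but Xel never turns on.
Nex: reached.
Xan: reached.
Run would need Elm and Pel (Gate 5), but Elm never turns on.
Hex: reached.
Tor would need Zan (Gate 4), but Zan never turns on.
Reached: Nex, Xan, and Hex — 3 of the 6.

3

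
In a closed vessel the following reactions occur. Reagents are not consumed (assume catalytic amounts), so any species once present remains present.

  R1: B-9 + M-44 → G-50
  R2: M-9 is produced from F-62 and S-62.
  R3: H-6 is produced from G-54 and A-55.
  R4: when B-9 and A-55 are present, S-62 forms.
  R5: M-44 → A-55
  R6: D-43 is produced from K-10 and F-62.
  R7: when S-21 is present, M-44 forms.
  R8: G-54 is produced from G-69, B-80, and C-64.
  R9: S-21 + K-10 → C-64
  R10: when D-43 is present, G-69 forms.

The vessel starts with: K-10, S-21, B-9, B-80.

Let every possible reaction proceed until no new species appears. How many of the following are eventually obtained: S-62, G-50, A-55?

S-21 present → M-44 forms (R7).
B-9 and M-44 present → G-50 forms (R1).
M-44 present → A-55 forms (R5).
B-9 and A-55 present → S-62 forms (R4).
S-62: reached.
G-50: reached.
A-55: reached.
All 3 are reached.

3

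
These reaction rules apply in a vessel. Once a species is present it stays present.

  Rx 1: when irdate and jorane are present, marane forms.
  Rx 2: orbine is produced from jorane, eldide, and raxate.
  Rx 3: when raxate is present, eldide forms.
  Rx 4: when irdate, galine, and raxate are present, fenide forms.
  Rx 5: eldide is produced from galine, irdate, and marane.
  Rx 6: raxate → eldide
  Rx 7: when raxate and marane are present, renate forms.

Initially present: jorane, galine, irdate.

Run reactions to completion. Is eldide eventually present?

irdate and jorane present → marane forms (Rx 1).
galine, irdate, and marane present → eldide forms (Rx 5).

Yes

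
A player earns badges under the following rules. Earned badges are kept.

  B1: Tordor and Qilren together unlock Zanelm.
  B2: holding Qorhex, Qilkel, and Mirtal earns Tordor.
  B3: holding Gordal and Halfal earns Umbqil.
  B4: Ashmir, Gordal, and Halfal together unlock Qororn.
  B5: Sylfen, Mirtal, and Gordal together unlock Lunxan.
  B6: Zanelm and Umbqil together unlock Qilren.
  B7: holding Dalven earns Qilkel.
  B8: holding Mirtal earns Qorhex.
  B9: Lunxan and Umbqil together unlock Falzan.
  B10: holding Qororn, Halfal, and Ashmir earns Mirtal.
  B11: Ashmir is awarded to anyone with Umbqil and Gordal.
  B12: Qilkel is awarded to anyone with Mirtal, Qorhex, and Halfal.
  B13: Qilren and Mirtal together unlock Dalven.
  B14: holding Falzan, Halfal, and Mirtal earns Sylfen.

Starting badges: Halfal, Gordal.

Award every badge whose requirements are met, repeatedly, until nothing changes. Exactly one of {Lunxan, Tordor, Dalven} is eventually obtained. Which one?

With Gordal and Halfal, Umbqil is earned (B3).
With Umbqil and Gordal, Ashmir is earned (B11).
With Ashmir, Gordal, and Halfal, Qororn is earned (B4).
With Qororn, Halfal, and Ashmir, Mirtal is earned (B10).
With Mirtal, Qorhex is earned (B8).
With Mirtal, Qorhex, and Halfal, Qilkel is earned (B12).
With Qorhex, Qilkel, and Mirtal, Tordor is earned (B2).
Dalven would need Qilren and Mirtal (B13), but Qilren is never earned. Lunxan would need Sylfen, Mirtal, and Gordal (B5), but Sylfen is never earned.

Tordor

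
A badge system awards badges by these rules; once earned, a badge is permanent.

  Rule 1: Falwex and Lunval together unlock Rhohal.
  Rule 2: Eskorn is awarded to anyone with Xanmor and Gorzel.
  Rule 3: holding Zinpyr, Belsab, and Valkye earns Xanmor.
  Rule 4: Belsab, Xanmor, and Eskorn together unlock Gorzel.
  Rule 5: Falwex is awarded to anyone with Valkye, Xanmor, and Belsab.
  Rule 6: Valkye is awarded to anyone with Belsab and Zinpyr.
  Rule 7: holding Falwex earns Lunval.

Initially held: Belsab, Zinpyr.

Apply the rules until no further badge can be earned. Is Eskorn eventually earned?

Eskorn would need Xanmor and Gorzel (Rule 2), but Gorzel is never earned.

No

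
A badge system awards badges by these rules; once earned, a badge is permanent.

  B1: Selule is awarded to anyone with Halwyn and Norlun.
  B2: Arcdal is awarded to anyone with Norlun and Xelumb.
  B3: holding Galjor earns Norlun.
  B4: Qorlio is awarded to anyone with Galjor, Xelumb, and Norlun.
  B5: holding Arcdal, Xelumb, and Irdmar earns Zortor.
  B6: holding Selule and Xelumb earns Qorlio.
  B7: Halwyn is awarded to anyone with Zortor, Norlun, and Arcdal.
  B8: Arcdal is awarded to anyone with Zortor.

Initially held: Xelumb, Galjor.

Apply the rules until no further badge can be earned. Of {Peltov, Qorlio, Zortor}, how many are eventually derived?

With Galjor, Norlun is earned (B3).
With Galjor, Xelumb, and Norlun, Qorlio is earned (B4).
No rule produces Peltov, and it is not given.
Qorlio: reached.
Zortor would need Arcdal, Xelumb, and Irdmar (B5), but Irdmar is never earned.
Reached: Qorlio — 1 of the 3.

1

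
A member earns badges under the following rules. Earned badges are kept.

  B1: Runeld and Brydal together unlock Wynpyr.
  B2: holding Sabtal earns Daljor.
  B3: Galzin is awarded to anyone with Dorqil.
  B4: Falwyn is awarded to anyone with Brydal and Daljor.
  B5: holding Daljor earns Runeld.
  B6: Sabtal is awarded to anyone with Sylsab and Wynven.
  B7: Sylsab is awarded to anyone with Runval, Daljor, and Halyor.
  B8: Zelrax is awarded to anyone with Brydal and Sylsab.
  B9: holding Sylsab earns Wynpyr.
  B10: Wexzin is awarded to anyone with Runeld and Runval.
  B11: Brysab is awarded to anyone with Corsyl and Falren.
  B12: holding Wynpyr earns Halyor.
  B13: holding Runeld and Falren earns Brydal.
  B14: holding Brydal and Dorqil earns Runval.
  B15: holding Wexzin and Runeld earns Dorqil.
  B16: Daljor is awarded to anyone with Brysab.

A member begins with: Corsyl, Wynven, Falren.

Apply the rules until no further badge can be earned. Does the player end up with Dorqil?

Dorqil would need Wexzin and Runeld (B15), but Wexzin is never earned.

No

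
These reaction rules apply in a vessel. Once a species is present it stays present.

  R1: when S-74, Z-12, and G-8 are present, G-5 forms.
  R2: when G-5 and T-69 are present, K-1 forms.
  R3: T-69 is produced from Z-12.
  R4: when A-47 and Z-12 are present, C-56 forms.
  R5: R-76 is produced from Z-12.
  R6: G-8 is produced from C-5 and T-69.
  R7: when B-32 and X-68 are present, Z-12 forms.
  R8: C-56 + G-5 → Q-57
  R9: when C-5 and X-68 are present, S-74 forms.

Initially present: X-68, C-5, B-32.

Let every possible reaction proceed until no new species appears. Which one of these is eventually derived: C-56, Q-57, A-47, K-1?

K-1

B-32 and X-68 present → Z-12 forms (R7).
C-5 and X-68 present → S-74 forms (R9).
Z-12 present → T-69 forms (R3).
C-5 and T-69 present → G-8 forms (R6).
S-74, Z-12, and G-8 present → G-5 forms (R1).
G-5 and T-69 present → K-1 forms (R2).
Q-57 would need C-56 and G-5 (R8), but C-56 never forms. No rule produces A-47, and it is not given. C-56 would need A-47 and Z-12 (R4), but A-47 never forms.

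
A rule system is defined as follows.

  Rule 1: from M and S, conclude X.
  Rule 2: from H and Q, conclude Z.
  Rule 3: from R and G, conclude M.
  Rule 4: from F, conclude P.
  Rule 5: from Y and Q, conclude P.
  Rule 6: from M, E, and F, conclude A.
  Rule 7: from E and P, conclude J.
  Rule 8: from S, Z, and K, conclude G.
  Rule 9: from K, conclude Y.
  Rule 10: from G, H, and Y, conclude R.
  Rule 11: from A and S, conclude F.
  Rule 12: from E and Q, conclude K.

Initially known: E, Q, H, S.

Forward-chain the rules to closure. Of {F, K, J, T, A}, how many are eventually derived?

2

From E and Q, Rule 12 gives K.
K holds, so Y follows (Rule 9).
Y and Q hold, so P follows (Rule 5).
From E and P, Rule 7 gives J.
F would need A and S (Rule 11), but A is never established.
K: reached.
J: reached.
No rule produces T, and it is not given.
A would need M, E, and F (Rule 6), but F is never established.
Reached: K and J — 2 of the 5.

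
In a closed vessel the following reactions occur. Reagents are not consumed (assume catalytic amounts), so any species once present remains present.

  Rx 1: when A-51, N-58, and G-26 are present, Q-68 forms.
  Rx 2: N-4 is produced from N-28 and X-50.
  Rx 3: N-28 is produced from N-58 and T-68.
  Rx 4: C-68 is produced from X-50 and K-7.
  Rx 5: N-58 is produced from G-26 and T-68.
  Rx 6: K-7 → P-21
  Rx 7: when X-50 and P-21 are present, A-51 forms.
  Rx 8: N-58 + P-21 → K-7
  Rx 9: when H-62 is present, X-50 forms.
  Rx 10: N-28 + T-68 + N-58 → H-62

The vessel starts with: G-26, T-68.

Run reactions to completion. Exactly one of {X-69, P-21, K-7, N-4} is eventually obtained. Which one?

N-4

G-26 and T-68 present → N-58 forms (Rx 5).
N-58 and T-68 present → N-28 forms (Rx 3).
N-28, T-68, and N-58 present → H-62 forms (Rx 10).
H-62 present → X-50 forms (Rx 9).
N-28 and X-50 present → N-4 forms (Rx 2).
No rule produces X-69, and it is not given. P-21 would need K-7 (Rx 6), but K-7 never forms. K-7 would need N-58 and P-21 (Rx 8), but P-21 never forms.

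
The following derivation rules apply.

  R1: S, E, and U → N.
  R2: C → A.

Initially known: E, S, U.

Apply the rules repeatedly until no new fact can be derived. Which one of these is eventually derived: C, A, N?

N

S, E, and U hold, so N follows (R1).
A would need C (R2), but C is never established. No rule produces C, and it is not given.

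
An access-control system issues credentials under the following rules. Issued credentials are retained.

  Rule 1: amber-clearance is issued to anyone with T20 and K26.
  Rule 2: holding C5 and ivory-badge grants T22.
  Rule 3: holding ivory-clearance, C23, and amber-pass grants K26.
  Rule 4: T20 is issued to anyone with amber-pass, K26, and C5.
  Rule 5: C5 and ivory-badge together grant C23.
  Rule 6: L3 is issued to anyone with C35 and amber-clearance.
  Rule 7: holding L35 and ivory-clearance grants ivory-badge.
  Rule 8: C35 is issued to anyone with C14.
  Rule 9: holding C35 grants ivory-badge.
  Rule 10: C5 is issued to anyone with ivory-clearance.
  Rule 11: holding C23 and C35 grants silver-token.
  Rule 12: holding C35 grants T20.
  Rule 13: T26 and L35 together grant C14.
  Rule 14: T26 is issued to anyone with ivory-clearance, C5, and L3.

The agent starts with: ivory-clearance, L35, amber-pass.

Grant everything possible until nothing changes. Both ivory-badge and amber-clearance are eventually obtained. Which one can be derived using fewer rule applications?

ivory-badge: Holding L35 and ivory-clearance grants ivory-badge (Rule 7). [1 rule application]
amber-clearance: Holding L35 and ivory-clearance grants ivory-badge (Rule 7). Holding ivory-clearance grants C5 (Rule 10). Holding C5 and ivory-badge grants C23 (Rule 5). Holding ivory-clearance, C23, and amber-pass grants K26 (Rule 3). Holding amber-pass, K26, and C5 grants T20 (Rule 4). Holding T20 and K26 grants amber-clearance (Rule 1). [6 rule applications]
ivory-badge needs fewer.

ivory-badge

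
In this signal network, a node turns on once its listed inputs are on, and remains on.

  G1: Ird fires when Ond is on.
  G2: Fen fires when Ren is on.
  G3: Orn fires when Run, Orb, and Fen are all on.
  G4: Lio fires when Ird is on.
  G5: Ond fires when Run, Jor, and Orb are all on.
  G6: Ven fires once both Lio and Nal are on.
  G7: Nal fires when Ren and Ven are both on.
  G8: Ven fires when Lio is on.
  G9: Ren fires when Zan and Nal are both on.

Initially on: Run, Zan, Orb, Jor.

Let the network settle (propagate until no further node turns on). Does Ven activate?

G5: Run, Jor, and Orb on → Ond on.
G1: Ond on → Ird on.
G4: Ird on → Lio on.
Lio is on, so Ven fires (G8).

Yes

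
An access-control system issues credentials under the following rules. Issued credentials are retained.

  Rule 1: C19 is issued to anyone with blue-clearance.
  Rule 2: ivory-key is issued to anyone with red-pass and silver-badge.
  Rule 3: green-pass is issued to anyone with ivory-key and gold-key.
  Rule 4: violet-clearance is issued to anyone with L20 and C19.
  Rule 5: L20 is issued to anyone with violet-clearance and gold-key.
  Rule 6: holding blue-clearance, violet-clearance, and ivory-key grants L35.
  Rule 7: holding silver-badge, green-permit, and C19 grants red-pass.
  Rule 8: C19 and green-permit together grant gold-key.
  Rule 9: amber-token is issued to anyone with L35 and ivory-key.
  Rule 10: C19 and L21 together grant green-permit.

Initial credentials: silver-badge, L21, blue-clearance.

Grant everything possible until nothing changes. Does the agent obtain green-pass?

Yes

Holding blue-clearance grants C19 (Rule 1).
Holding C19 and L21 grants green-permit (Rule 10).
Holding C19 and green-permit grants gold-key (Rule 8).
Holding silver-badge, green-permit, and C19 grants red-pass (Rule 7).
Holding red-pass and silver-badge grants ivory-key (Rule 2).
Holding ivory-key and gold-key grants green-pass (Rule 3).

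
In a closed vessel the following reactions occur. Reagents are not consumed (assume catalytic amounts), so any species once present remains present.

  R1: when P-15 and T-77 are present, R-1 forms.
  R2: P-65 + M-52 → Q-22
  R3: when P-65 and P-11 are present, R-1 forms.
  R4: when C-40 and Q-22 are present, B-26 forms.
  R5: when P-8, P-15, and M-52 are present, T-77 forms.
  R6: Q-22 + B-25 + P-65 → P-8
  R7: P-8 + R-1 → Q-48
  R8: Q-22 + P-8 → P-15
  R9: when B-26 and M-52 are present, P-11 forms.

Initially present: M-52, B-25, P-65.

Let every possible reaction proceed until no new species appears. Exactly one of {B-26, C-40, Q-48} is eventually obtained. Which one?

Q-48

P-65 and M-52 present → Q-22 forms (R2).
Q-22, B-25, and P-65 present → P-8 forms (R6).
Q-22 and P-8 present → P-15 forms (R8).
P-8, P-15, and M-52 present → T-77 forms (R5).
P-15 and T-77 present → R-1 forms (R1).
P-8 and R-1 present → Q-48 forms (R7).
No rule produces C-40, and it is not given. B-26 would need C-40 and Q-22 (R4), but C-40 never forms.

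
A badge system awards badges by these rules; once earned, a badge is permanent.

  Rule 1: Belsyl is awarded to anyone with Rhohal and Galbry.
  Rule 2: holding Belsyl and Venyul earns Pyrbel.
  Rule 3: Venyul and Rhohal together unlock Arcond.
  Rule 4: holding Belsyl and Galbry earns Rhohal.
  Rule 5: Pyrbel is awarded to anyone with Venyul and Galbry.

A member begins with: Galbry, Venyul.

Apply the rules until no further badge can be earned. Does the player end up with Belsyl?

No

Belsyl would need Rhohal and Galbry (Rule 1), but Rhohal is never earned.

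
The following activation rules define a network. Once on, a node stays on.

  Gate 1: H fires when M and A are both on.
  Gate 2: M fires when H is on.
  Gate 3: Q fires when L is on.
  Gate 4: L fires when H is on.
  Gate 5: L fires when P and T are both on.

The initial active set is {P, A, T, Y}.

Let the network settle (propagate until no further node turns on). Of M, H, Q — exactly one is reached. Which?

Q

Gate 5: P and T on → L on.
Gate 3: L on → Q on.
H would need M and A (Gate 1), but M never turns on. M would need H (Gate 2), but H never turns on.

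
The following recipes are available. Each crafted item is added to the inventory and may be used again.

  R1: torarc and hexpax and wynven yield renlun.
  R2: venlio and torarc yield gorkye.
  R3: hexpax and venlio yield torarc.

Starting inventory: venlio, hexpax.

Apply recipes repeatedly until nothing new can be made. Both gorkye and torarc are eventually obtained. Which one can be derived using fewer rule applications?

torarc: hexpax and venlio → torarc (R3). [1 rule application]
gorkye: Using R3, hexpax and venlio make torarc. Using R2, venlio and torarc make gorkye. [2 rule applications]
torarc needs fewer.

torarc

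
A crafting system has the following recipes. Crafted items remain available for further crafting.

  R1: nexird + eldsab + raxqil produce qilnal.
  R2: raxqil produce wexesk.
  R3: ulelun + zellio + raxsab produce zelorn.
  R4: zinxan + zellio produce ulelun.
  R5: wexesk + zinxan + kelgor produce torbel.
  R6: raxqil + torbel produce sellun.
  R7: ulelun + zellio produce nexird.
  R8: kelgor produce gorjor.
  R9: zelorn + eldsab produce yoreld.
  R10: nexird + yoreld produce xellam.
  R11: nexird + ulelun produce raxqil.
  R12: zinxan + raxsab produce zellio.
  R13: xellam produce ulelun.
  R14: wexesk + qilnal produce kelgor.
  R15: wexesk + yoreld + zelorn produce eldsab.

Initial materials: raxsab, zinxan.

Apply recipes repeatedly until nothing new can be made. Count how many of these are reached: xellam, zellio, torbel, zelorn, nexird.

3

Using R12, zinxan and raxsab make zellio.
Using R4, zinxan and zellio make ulelun.
ulelun + zellio + raxsab → zelorn (R3).
Using R7, ulelun and zellio make nexird.
xellam would need nexird and yoreld (R10), but yoreld is never obtained.
zellio: reached.
torbel would need wexesk, zinxan, and kelgor (R5), but kelgor is never obtained.
zelorn: reached.
nexird: reached.
Reached: zellio, zelorn, and nexird — 3 of the 5.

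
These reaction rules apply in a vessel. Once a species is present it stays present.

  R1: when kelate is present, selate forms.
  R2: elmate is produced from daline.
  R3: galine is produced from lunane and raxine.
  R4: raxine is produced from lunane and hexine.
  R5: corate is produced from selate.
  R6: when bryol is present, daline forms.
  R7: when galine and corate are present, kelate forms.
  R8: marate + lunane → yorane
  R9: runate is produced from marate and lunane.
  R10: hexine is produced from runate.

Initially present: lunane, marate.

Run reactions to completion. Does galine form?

marate and lunane present → runate forms (R9).
runate present → hexine forms (R10).
lunane and hexine present → raxine forms (R4).
lunane and raxine present → galine forms (R3).

Yes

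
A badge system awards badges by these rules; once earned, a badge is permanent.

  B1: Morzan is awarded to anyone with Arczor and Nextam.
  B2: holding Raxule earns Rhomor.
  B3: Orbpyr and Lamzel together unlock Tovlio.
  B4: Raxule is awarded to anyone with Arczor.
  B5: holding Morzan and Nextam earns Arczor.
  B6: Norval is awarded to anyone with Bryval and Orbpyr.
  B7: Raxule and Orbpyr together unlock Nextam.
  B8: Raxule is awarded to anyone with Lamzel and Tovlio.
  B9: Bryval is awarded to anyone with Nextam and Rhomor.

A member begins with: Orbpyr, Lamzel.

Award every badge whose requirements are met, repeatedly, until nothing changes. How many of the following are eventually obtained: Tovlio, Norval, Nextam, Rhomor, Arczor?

With Orbpyr and Lamzel, Tovlio is earned (B3).
With Lamzel and Tovlio, Raxule is earned (B8).
With Raxule, Rhomor is earned (B2).
With Raxule and Orbpyr, Nextam is earned (B7).
With Nextam and Rhomor, Bryval is earned (B9).
With Bryval and Orbpyr, Norval is earned (B6).
Tovlio: reached.
Norval: reached.
Nextam: reached.
Rhomor: reached.
Arczor would need Morzan and Nextam (B5), but Morzan is never earned.
Reached: Tovlio, Norval, Nextam, and Rhomor — 4 of the 5.

4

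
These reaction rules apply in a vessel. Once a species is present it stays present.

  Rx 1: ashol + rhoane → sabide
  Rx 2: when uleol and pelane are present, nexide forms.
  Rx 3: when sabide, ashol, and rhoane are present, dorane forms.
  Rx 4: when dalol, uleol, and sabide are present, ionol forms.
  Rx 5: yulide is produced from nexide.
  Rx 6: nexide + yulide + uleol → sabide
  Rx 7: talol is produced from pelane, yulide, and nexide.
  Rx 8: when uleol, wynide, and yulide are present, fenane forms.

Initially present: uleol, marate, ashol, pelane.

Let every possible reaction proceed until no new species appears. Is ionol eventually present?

ionol would need dalol, uleol, and sabide (Rx 4), but dalol never forms.

No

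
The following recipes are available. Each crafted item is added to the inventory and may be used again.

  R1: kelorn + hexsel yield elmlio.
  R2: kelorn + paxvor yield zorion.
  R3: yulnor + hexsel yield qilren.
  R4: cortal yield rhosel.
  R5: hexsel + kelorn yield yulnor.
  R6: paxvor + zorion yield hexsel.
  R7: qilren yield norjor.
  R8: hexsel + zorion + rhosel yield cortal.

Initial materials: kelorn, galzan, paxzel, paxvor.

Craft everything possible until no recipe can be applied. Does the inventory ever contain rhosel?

No

rhosel would need cortal (R4), but cortal is never obtained.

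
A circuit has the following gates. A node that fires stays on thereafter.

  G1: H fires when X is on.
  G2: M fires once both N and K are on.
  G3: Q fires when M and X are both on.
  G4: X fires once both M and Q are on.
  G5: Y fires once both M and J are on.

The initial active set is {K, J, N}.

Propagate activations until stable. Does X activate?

No

X would need M and Q (G4), but Q never turns on.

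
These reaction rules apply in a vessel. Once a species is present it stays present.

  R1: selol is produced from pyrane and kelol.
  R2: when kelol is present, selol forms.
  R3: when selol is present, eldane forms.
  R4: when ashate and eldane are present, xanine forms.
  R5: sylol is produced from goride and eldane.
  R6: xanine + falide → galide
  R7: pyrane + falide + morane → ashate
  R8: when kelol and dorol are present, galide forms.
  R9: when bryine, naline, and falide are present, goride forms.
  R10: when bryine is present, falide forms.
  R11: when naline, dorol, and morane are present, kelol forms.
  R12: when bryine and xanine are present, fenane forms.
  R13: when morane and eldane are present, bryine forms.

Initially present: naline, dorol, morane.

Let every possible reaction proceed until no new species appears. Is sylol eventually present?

naline, dorol, and morane present → kelol forms (R11).
kelol present → selol forms (R2).
selol present → eldane forms (R3).
morane and eldane present → bryine forms (R13).
bryine present → falide forms (R10).
bryine, naline, and falide present → goride forms (R9).
goride and eldane present → sylol forms (R5).

Yes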